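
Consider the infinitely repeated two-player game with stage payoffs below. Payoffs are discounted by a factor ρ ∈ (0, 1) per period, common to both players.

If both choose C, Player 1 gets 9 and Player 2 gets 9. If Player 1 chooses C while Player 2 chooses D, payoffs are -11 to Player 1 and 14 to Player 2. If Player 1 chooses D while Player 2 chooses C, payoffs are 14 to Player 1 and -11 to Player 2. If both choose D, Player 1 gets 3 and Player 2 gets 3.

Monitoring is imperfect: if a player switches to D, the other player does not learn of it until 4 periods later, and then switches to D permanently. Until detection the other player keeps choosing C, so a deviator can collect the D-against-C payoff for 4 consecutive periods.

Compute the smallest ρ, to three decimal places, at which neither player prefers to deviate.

Deviating for the 4 undetected periods gains 14−9 = 5 per period over cooperation, then loses 9−3 = 6 per period forever once punishment starts.
Gain: 5(1 + ρ + … + ρ^3); loss: 6·ρ^4/(1−ρ).
No profitable deviation ⇔ 5(1−ρ^4) ≤ 6·ρ^4, i.e. ρ^4 ≥ 5/(5+6) = 5/11.
Hence ρ ≥ (5/11)^(1/4) ≈ 0.821.

0.821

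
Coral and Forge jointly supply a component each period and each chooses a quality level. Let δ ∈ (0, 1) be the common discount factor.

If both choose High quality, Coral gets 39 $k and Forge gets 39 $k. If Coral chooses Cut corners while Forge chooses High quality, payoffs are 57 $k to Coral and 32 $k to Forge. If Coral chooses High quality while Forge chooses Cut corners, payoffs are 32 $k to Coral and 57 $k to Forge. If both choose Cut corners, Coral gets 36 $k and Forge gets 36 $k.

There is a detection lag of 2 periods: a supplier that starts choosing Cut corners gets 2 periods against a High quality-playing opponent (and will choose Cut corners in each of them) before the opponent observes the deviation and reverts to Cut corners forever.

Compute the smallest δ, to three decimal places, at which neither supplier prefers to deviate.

Deviating for the 2 undetected periods gains 57−39 = 18 per period over cooperation, then loses 39−36 = 3 per period forever once punishment starts.
Gain: 18(1 + δ + … + δ^1); loss: 3·δ^2/(1−δ).
No profitable deviation ⇔ 18(1−δ^2) ≤ 3·δ^2, i.e. δ^2 ≥ 18/(18+3) = 6/7.
Hence δ ≥ (6/7)^(1/2) ≈ 0.926.

0.926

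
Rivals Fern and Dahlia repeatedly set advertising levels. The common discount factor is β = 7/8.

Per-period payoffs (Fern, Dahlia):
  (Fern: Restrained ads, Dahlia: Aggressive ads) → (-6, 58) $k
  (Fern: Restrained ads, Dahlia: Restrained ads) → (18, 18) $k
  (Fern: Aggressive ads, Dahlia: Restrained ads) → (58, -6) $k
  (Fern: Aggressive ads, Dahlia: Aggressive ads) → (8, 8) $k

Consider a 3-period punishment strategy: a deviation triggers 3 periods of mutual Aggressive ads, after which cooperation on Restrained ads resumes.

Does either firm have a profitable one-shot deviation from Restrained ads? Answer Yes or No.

Yes

A one-shot deviation gives 58 now, then 8 for 3 periods, then back to 18.
Gain from deviating: (58−18) today; loss: (18−8) in each of the next 3 periods.
No-deviation condition: (18−8)(β+…+β^3) ≥ 58−18, i.e. β+…+β^3 ≥ 4.
At β = 7/8: β+…+β^3 = 2.3105 < 4.0000.
So cooperation is not sustainable.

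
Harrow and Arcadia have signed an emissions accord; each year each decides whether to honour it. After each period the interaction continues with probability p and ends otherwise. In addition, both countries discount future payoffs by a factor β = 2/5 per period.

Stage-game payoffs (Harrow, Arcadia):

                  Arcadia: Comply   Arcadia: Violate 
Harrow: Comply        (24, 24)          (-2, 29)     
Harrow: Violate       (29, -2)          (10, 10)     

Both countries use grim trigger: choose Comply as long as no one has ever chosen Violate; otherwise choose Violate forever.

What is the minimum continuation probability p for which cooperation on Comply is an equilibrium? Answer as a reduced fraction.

With continuation probability p and discount β, the effective per-period discount factor is βp.
Grim-trigger IC: βp ≥ (29−24)/(29−10) = 5/19.
So p ≥ (5/19)/(2/5) = 25/38.

25/38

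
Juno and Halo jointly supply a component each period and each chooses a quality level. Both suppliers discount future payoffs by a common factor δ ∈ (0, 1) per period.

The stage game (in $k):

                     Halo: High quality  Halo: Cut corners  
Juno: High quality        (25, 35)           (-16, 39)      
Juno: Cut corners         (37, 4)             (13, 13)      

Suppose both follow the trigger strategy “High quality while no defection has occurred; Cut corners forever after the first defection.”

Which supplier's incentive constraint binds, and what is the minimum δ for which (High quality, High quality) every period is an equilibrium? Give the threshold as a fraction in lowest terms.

For Juno: deviation gain 37−25 = 12, per-period punishment loss 25−13 = 12. IC gives δ ≥ 12/24 = 1/2.
For Halo: gain 4, loss 22 per period, so δ ≥ 4/26 = 2/13.
The tighter constraint is Juno's, so cooperation needs δ ≥ 1/2.

Juno; δ ≥ 1/2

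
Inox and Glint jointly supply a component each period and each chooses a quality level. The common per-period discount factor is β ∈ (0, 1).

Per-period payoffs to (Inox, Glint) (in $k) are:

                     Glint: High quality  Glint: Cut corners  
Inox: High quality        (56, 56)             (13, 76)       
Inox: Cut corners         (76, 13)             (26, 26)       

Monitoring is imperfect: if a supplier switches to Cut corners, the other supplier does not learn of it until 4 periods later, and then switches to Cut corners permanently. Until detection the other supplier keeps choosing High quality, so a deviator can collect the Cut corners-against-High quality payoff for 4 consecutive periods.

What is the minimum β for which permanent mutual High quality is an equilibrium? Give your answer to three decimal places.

A deviator earns 76 for 4 periods, then 26 forever; cooperating earns 56 forever. Multiplying the IC by (1−β):
56 ≥ 76(1−β^4) + 26β^4, so 50·β^4 ≥ 20 and β^4 ≥ 2/5.
β ≥ (2/5)^(1/4) ≈ 0.795.

0.795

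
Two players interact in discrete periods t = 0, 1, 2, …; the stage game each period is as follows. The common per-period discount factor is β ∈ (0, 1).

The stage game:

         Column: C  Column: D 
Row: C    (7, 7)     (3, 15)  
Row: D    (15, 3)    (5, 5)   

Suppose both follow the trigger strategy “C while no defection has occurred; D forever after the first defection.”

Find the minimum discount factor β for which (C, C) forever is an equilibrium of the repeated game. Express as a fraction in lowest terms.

4/5

One-period gain from deviating is 15 − 7 = 8. The loss is 7 − 5 = 2 in every subsequent period, with present value 2·β/(1−β).
Deviation is unprofitable when 2·β/(1−β) ≥ 8, i.e. β/(1−β) ≥ 4.
Equivalently β ≥ 8/(8+2) = 4/5.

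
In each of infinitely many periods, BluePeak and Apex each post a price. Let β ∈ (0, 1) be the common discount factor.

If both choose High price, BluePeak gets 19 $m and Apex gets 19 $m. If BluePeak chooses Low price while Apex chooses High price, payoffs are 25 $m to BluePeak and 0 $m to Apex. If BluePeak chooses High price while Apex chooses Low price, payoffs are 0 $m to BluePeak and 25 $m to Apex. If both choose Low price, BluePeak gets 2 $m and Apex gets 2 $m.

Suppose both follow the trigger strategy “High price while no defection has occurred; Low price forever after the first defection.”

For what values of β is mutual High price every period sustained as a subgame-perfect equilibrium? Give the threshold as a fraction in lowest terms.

6/23

Cooperation forever yields 19 each period: 19/(1−β).
Deviating yields 25 once, then 2 forever: 25 + 2β/(1−β).
No profitable deviation requires 19/(1−β) ≥ 25 + 2β/(1−β).
Multiplying by (1−β): 19 ≥ 25(1−β) + 2β = 25 − 23β.
So 23β ≥ 6, i.e. β ≥ 6/23.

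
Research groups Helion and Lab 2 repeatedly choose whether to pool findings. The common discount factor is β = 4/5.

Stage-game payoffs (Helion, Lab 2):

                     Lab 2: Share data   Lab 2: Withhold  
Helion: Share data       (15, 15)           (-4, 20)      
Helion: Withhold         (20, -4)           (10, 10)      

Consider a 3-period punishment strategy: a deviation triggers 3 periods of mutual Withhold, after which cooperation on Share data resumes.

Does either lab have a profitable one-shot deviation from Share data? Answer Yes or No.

No

IC: β+…+β^3 ≥ (20−15)/(15−10) = 1.
At β = 4/5: partial sum = 1.9520 ≥ 1.0000. Cooperation sustainable.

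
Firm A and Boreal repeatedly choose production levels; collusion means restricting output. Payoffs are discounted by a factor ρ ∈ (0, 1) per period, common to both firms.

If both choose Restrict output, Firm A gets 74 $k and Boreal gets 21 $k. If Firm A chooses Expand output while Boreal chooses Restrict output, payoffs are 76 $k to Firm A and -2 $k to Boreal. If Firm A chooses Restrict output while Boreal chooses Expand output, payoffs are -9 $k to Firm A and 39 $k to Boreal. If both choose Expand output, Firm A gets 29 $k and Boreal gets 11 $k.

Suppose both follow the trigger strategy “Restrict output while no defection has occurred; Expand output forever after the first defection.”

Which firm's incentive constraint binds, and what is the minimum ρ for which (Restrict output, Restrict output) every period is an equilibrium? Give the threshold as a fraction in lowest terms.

Boreal; ρ ≥ 9/14

For Firm A: deviation gain 76−74 = 2, per-period punishment loss 74−29 = 45. IC gives ρ ≥ 2/47.
For Boreal: gain 18, loss 10 per period, so ρ ≥ 18/28 = 9/14.
The tighter constraint is Boreal's, so cooperation needs ρ ≥ 9/14.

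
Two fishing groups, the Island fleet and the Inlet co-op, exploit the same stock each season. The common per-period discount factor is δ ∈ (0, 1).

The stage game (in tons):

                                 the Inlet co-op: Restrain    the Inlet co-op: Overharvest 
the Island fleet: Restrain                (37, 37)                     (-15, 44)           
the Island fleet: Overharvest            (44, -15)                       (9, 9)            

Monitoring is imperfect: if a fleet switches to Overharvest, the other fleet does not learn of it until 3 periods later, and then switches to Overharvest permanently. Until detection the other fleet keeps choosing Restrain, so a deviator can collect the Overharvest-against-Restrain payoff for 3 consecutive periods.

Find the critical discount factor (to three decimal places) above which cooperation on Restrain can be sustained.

0.585

Deviating for the 3 undetected periods gains 44−37 = 7 per period over cooperation, then loses 37−9 = 28 per period forever once punishment starts.
Gain: 7(1 + δ + … + δ^2); loss: 28·δ^3/(1−δ).
No profitable deviation ⇔ 7(1−δ^3) ≤ 28·δ^3, i.e. δ^3 ≥ 7/(7+28) = 1/5.
Hence δ ≥ (1/5)^(1/3) ≈ 0.585.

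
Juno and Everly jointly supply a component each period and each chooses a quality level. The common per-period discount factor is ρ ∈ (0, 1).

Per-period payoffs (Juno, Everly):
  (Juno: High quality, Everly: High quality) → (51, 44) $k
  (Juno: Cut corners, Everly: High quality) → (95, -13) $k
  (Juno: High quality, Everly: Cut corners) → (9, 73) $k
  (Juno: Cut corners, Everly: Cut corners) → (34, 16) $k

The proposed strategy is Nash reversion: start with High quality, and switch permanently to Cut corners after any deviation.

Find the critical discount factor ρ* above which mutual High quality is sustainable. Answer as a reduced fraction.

44/61

Juno's threshold: (95−51)/(95−34) = 44/61.
Everly's threshold: (73−44)/(73−16) = 29/57.
44/61 > 29/57, so Juno binds and ρ* = 44/61.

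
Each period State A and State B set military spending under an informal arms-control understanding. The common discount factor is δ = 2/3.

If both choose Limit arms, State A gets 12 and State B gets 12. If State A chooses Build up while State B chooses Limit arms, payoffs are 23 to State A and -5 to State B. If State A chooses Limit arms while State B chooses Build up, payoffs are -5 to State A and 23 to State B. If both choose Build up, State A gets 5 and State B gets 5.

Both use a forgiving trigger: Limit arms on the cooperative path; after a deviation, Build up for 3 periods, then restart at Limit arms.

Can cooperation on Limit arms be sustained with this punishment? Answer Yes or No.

A one-shot deviation gives 23 now, then 5 for 3 periods, then back to 12.
Gain from deviating: (23−12) today; loss: (12−5) in each of the next 3 periods.
No-deviation condition: (12−5)(δ+…+δ^3) ≥ 23−12, i.e. δ+…+δ^3 ≥ 11/7.
At δ = 2/3: δ+…+δ^3 = 1.4074 < 1.5714.
So cooperation is not sustainable.

No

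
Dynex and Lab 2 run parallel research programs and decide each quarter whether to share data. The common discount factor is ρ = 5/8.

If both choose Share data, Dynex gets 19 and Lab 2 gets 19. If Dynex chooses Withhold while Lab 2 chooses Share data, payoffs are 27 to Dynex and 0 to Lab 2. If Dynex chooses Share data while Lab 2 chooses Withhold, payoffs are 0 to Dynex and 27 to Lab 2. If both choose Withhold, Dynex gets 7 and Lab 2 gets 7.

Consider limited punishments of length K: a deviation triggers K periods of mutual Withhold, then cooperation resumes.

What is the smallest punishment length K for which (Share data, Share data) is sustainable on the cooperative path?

2

Need Σ_{k=1}^{K} ρ^k ≥ (27−19)/(19−7) = 0.6667 at ρ = 5/8.
At K = 1 the sum is 0.6250 < 0.6667; at K = 2 it is 1.0156 ≥ 0.6667.
So the minimum punishment length is K = 2.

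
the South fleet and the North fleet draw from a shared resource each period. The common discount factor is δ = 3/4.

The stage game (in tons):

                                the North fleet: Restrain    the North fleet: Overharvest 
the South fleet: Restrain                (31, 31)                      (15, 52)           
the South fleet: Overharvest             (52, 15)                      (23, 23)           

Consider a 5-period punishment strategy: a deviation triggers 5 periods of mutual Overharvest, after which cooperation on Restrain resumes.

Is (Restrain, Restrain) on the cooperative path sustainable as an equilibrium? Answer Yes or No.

No

A one-shot deviation gives 52 now, then 23 for 5 periods, then back to 31.
Gain from deviating: (52−31) today; loss: (31−23) in each of the next 5 periods.
No-deviation condition: (31−23)(δ+…+δ^5) ≥ 52−31, i.e. δ+…+δ^5 ≥ 21/8.
At δ = 3/4: δ+…+δ^5 = 2.2881 < 2.6250.
So cooperation is not sustainable.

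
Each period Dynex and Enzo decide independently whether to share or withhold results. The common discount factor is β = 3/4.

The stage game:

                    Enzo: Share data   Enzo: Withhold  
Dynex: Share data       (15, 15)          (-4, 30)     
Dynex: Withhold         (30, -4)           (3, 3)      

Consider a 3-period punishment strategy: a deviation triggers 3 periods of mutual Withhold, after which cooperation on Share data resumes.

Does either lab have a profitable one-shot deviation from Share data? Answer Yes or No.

A one-shot deviation gives 30 now, then 3 for 3 periods, then back to 15.
Gain from deviating: (30−15) today; loss: (15−3) in each of the next 3 periods.
No-deviation condition: (15−3)(β+…+β^3) ≥ 30−15, i.e. β+…+β^3 ≥ 5/4.
At β = 3/4: β+…+β^3 = 1.7344 ≥ 1.2500.
So cooperation is sustainable.

No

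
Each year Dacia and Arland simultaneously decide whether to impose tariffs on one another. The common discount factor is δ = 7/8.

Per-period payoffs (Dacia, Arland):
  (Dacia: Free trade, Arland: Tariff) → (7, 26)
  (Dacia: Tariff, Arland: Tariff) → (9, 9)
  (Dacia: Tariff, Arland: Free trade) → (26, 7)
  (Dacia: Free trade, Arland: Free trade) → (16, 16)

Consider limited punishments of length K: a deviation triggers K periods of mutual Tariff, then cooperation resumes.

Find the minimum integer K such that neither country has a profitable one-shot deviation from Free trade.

2

Need Σ_{k=1}^{K} δ^k ≥ (26−16)/(16−9) = 1.4286 at δ = 7/8.
At K = 1 the sum is 0.8750 < 1.4286; at K = 2 it is 1.6406 ≥ 1.4286.
So the minimum punishment length is K = 2.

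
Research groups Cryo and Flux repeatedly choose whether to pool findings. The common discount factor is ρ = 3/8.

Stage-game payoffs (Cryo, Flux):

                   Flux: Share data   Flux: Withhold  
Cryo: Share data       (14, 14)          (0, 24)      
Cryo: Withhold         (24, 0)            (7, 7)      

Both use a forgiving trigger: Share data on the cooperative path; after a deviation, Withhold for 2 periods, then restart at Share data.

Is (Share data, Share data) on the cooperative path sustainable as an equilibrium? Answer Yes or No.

No

IC: ρ+…+ρ^2 ≥ (24−14)/(14−7) = 10/7.
At ρ = 3/8: partial sum = 0.5156 < 1.4286. Cooperation not sustainable.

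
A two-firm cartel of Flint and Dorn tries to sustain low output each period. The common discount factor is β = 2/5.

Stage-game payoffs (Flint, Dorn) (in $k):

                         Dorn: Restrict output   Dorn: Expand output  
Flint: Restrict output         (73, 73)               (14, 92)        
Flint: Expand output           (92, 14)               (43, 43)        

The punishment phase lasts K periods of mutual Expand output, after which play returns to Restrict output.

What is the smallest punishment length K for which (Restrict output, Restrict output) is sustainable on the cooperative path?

4

Need Σ_{k=1}^{K} β^k ≥ (92−73)/(73−43) = 0.6333 at β = 2/5.
At K = 3 the sum is 0.6240 < 0.6333; at K = 4 it is 0.6496 ≥ 0.6333.
So the minimum punishment length is K = 4.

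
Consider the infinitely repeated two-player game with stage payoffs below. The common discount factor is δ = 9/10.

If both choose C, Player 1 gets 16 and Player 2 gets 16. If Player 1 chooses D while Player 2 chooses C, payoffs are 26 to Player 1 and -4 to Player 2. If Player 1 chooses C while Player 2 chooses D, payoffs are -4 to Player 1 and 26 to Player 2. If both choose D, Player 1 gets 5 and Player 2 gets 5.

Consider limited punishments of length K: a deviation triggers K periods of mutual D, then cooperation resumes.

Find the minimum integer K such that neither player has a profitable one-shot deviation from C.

No profitable deviation requires (16−5)(δ+…+δ^K) ≥ 26−16, i.e. δ+…+δ^K ≥ 10/11 ≈ 0.9091.
With δ = 9/10, the partial sums are K=1: 0.9000, K=2: 1.7100.
K = 2 is the first length at which the sum reaches 0.9091.

2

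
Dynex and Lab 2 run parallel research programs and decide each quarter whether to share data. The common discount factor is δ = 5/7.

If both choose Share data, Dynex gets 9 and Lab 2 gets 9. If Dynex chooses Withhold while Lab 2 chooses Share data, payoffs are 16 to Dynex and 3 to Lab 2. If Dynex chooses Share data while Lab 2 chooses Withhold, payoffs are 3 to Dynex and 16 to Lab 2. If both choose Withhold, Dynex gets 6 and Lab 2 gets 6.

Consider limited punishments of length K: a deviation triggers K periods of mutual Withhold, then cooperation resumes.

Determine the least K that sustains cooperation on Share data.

9

No profitable deviation requires (9−6)(δ+…+δ^K) ≥ 16−9, i.e. δ+…+δ^K ≥ 7/3 ≈ 2.3333.
With δ = 5/7, the partial sums are K=1: 0.7143, K=2: 1.2245, …, K=7: 2.2628, K=8: 2.3306, K=9: 2.3790.
K = 9 is the first length at which the sum reaches 2.3333.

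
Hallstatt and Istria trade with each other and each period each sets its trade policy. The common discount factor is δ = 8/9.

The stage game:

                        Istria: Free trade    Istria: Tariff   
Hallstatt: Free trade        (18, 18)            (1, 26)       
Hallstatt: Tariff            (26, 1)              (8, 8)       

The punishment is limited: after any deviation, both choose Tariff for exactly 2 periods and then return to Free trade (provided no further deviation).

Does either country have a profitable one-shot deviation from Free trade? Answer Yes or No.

Comparing payoff streams over the 3 periods until play realigns: cooperate → 18(1+δ+…+δ^2); deviate → 26 + 8(δ+…+δ^2).
Cooperation is sustained iff (18−8)(δ+…+δ^2) ≥ 26−18.
δ+…+δ^2 = 8/9·(1−(8/9)^2)/(1−8/9) = 1.6790, and (26−18)/(18−8) = 0.8000.
1.6790 ≥ 0.8000, so cooperation is sustainable.

No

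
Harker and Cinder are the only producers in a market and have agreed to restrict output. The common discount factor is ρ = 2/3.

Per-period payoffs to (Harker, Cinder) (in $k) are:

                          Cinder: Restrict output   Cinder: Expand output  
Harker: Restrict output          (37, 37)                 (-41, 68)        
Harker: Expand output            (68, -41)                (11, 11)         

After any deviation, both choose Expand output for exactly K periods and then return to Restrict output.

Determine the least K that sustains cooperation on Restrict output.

3

IC: ρ(1−ρ^K)/(1−ρ) ≥ (68−37)/(37−11) = 31/26.
With ρ = 2/3: need 1 − ρ^K ≥ 31/26·(1−2/3)/(2/3), i.e. ρ^K ≤ 0.4038.
Since (2/3)^2 = 0.4444 and (2/3)^3 = 0.2963, the smallest such K is 3.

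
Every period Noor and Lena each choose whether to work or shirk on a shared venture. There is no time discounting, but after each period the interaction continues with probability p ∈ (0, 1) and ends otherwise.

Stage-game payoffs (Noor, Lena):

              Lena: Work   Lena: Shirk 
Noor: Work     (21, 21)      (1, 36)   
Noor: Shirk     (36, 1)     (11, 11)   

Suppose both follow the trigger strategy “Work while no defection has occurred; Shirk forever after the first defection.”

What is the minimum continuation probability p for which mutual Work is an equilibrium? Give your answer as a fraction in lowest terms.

3/5

With no time discounting, the continuation probability p plays the role of the discount factor.
Grim-trigger IC: 21/(1−p) ≥ 36 + 11p/(1−p) ⇒ p ≥ (36−21)/(36−11) = 3/5.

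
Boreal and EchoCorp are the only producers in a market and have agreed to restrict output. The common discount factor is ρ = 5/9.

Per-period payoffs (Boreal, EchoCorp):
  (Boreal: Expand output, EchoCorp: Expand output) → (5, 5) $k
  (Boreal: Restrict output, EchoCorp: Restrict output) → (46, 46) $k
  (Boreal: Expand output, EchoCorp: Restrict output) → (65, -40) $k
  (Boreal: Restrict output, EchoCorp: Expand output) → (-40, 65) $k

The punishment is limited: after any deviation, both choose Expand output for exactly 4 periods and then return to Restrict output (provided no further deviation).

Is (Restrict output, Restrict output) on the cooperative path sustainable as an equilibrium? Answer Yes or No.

Yes

Comparing payoff streams over the 5 periods until play realigns: cooperate → 46(1+ρ+…+ρ^4); deviate → 65 + 5(ρ+…+ρ^4).
Cooperation is sustained iff (46−5)(ρ+…+ρ^4) ≥ 65−46.
ρ+…+ρ^4 = 5/9·(1−(5/9)^4)/(1−5/9) = 1.1309, and (65−46)/(46−5) = 0.4634.
1.1309 ≥ 0.4634, so cooperation is sustainable.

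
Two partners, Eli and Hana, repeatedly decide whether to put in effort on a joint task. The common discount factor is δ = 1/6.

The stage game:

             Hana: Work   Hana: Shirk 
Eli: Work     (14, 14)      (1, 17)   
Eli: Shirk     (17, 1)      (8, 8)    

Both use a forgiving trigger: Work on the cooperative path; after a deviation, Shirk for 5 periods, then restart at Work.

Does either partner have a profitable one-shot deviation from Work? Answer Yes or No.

Comparing payoff streams over the 6 periods until play realigns: cooperate → 14(1+δ+…+δ^5); deviate → 17 + 8(δ+…+δ^5).
Cooperation is sustained iff (14−8)(δ+…+δ^5) ≥ 17−14.
δ+…+δ^5 = 1/6·(1−(1/6)^5)/(1−1/6) = 0.2000, and (17−14)/(14−8) = 0.5000.
0.2000 < 0.5000, so cooperation is not sustainable.

Yes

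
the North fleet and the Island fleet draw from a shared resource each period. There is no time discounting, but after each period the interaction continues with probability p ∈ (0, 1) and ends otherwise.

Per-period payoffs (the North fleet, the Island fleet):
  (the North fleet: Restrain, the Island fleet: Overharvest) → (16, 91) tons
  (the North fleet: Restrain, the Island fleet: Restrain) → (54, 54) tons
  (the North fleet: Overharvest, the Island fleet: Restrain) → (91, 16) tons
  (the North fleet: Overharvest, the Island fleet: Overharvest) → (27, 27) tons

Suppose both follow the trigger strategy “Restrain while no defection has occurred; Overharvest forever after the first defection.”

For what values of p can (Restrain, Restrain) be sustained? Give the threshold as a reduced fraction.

37/64

Expected cooperation value is 54 + p·54 + p²·54 + … = 54/(1−p); deviation gives 91 + p·27/(1−p).
54 ≥ 91(1−p) + 27p ⇒ 64p ≥ 37 ⇒ p ≥ 37/64.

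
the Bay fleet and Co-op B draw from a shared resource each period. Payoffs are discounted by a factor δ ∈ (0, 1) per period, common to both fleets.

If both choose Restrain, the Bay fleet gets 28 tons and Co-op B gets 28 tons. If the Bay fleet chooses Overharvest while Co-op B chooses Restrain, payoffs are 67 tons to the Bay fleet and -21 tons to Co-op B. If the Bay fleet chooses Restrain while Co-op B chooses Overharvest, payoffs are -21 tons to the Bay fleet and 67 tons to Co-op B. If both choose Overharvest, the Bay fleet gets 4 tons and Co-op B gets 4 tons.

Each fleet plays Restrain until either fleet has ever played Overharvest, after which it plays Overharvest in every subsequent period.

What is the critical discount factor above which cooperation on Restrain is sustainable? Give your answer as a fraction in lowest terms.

Under grim trigger the critical discount factor is (T−C)/(T−P) with T = 67, C = 28, P = 4.
δ* = (67−28)/(67−4) = 39/63 = 13/21.

13/21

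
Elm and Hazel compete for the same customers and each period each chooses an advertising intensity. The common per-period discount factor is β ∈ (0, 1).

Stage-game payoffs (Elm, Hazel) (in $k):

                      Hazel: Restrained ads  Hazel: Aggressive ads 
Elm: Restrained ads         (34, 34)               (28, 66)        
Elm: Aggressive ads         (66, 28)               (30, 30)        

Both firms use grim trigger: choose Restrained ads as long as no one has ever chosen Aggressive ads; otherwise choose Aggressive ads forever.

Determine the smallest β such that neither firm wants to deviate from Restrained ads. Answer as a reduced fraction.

8/9

One-period gain from deviating is 66 − 34 = 32. The loss is 34 − 30 = 4 in every subsequent period, with present value 4·β/(1−β).
Deviation is unprofitable when 4·β/(1−β) ≥ 32, i.e. β/(1−β) ≥ 8.
Equivalently β ≥ 32/(32+4) = 8/9.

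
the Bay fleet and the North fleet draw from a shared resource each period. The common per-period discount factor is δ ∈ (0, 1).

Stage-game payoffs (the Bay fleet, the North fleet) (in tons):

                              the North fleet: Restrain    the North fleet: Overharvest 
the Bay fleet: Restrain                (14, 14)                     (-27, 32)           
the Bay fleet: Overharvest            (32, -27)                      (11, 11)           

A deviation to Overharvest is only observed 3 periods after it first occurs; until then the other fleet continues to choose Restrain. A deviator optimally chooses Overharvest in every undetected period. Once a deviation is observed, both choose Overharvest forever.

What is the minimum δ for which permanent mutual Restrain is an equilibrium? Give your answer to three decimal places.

Deviating for the 3 undetected periods gains 32−14 = 18 per period over cooperation, then loses 14−11 = 3 per period forever once punishment starts.
Gain: 18(1 + δ + … + δ^2); loss: 3·δ^3/(1−δ).
No profitable deviation ⇔ 18(1−δ^3) ≤ 3·δ^3, i.e. δ^3 ≥ 18/(18+3) = 6/7.
Hence δ ≥ (6/7)^(1/3) ≈ 0.950.

0.950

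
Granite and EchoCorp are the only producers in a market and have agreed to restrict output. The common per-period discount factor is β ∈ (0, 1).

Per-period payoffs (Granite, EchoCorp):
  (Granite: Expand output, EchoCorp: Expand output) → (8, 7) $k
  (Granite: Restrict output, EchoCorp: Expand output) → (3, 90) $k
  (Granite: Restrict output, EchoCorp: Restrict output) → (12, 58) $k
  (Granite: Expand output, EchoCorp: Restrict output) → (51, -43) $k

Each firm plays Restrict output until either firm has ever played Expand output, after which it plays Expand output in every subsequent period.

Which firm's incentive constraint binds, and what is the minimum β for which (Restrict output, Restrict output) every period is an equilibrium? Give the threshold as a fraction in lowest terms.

Granite: cooperation gives 12 each period; deviation gives 51 once then 8 forever.
  12/(1−β) ≥ 51 + 8β/(1−β) ⇒ β ≥ 39/43.
EchoCorp: cooperation gives 58 each period; deviation gives 90 once then 7 forever.
  β ≥ 32/83.
Both must hold, so the binding constraint is Granite's: β ≥ 39/43.

Granite; β ≥ 39/43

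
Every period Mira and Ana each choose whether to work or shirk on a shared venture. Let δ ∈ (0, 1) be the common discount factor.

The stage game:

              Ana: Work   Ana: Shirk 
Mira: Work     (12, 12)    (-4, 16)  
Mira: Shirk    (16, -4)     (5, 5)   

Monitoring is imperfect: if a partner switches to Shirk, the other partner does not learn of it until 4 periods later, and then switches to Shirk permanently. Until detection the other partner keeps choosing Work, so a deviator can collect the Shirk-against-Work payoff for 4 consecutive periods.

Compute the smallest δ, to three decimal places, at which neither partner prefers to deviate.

0.777

A deviator earns 16 for 4 periods, then 5 forever; cooperating earns 12 forever. Multiplying the IC by (1−δ):
12 ≥ 16(1−δ^4) + 5δ^4, so 11·δ^4 ≥ 4 and δ^4 ≥ 4/11.
δ ≥ (4/11)^(1/4) ≈ 0.777.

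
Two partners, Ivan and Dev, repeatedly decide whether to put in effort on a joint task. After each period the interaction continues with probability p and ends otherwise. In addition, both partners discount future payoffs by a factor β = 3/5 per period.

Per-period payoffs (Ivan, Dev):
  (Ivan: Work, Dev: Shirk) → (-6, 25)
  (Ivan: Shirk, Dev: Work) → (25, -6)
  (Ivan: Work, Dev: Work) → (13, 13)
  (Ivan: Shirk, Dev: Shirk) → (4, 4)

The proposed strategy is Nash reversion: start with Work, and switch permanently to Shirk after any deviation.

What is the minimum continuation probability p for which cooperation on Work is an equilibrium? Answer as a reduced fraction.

Expected continuation weight on next period's payoff is β·p = 3/5·p, which plays the role of the discount factor.
Cooperation requires 3/5·p ≥ (25−13)/(25−4) = 4/7, hence p ≥ 20/21.

20/21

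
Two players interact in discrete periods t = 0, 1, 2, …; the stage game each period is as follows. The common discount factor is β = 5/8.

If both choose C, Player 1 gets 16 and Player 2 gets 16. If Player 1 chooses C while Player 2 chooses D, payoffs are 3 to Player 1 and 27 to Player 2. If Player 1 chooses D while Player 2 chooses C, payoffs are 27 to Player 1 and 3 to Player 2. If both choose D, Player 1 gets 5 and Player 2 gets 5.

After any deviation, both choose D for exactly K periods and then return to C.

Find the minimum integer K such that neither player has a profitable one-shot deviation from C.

2

Need Σ_{k=1}^{K} β^k ≥ (27−16)/(16−5) = 1.0000 at β = 5/8.
At K = 1 the sum is 0.6250 < 1.0000; at K = 2 it is 1.0156 ≥ 1.0000.
So the minimum punishment length is K = 2.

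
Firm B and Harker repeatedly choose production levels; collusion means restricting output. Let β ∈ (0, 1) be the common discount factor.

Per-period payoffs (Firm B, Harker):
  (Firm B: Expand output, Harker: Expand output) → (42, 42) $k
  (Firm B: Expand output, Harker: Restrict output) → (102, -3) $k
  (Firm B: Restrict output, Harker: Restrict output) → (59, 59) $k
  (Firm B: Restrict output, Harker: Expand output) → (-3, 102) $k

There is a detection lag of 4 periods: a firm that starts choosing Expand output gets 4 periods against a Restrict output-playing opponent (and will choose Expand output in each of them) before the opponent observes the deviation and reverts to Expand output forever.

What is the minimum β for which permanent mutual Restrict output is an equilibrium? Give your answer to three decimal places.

Deviating for the 4 undetected periods gains 102−59 = 43 per period over cooperation, then loses 59−42 = 17 per period forever once punishment starts.
Gain: 43(1 + β + … + β^3); loss: 17·β^4/(1−β).
No profitable deviation ⇔ 43(1−β^4) ≤ 17·β^4, i.e. β^4 ≥ 43/(43+17) = 43/60.
Hence β ≥ (43/60)^(1/4) ≈ 0.920.

0.920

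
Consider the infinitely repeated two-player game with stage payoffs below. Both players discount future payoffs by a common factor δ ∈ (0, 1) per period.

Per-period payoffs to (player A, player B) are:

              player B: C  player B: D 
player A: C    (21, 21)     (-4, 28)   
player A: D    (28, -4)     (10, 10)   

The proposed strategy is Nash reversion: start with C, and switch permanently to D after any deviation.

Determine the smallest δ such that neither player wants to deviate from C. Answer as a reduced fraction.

7/18

Cooperation forever yields 21 each period: 21/(1−δ).
Deviating yields 28 once, then 10 forever: 28 + 10δ/(1−δ).
No profitable deviation requires 21/(1−δ) ≥ 28 + 10δ/(1−δ).
Multiplying by (1−δ): 21 ≥ 28(1−δ) + 10δ = 28 − 18δ.
So 18δ ≥ 7, i.e. δ ≥ 7/18.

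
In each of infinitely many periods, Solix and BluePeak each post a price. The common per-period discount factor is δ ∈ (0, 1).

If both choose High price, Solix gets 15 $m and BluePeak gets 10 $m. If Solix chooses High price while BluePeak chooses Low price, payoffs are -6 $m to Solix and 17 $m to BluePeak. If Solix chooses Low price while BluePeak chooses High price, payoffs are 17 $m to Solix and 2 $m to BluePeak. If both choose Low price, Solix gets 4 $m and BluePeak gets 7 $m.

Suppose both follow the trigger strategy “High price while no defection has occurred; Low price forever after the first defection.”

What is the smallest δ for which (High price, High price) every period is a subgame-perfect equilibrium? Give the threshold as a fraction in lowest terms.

For Solix: deviation gain 17−15 = 2, per-period punishment loss 15−4 = 11. IC gives δ ≥ 2/13.
For BluePeak: gain 7, loss 3 per period, so δ ≥ 7/10.
The tighter constraint is BluePeak's, so cooperation needs δ ≥ 7/10.

7/10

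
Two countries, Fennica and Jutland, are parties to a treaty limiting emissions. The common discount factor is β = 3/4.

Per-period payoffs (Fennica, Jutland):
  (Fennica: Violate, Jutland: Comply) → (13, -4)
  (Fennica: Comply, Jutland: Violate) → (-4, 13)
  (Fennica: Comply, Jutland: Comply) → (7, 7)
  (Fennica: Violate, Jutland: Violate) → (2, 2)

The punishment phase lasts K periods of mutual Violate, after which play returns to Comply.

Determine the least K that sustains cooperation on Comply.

Need Σ_{k=1}^{K} β^k ≥ (13−7)/(7−2) = 1.2000 at β = 3/4.
At K = 1 the sum is 0.7500 < 1.2000; at K = 2 it is 1.3125 ≥ 1.2000.
So the minimum punishment length is K = 2.

2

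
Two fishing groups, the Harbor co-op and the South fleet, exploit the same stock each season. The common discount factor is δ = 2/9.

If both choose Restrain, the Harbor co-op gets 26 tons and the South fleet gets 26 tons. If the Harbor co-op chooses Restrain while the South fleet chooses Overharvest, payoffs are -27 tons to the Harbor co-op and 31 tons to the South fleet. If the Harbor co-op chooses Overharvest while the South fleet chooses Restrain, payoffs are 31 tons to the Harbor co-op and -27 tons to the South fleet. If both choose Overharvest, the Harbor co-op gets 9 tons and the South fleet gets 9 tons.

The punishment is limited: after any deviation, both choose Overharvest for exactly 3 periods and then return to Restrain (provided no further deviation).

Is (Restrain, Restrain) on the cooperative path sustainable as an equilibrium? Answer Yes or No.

A one-shot deviation gives 31 now, then 9 for 3 periods, then back to 26.
Gain from deviating: (31−26) today; loss: (26−9) in each of the next 3 periods.
No-deviation condition: (26−9)(δ+…+δ^3) ≥ 31−26, i.e. δ+…+δ^3 ≥ 5/17.
At δ = 2/9: δ+…+δ^3 = 0.2826 < 0.2941.
So cooperation is not sustainable.

No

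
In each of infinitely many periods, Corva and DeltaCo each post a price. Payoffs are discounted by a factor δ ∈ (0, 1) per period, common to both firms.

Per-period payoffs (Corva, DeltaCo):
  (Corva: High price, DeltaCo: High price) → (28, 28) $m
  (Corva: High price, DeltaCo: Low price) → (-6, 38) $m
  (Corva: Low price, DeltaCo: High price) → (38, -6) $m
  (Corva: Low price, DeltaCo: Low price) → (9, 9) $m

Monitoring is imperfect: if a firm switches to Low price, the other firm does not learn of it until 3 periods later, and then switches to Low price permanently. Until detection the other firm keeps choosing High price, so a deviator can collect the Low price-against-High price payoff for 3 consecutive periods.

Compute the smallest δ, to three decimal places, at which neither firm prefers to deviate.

A deviator earns 38 for 3 periods, then 9 forever; cooperating earns 28 forever. Multiplying the IC by (1−δ):
28 ≥ 38(1−δ^3) + 9δ^3, so 29·δ^3 ≥ 10 and δ^3 ≥ 10/29.
δ ≥ (10/29)^(1/3) ≈ 0.701.

0.701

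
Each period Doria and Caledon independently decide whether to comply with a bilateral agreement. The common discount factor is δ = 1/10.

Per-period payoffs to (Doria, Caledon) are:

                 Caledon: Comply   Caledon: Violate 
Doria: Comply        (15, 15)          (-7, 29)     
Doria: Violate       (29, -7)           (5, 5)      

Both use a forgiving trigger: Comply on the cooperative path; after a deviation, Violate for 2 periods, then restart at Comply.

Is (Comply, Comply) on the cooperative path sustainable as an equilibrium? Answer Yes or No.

No

Comparing payoff streams over the 3 periods until play realigns: cooperate → 15(1+δ+…+δ^2); deviate → 29 + 5(δ+…+δ^2).
Cooperation is sustained iff (15−5)(δ+…+δ^2) ≥ 29−15.
δ+…+δ^2 = 1/10·(1−(1/10)^2)/(1−1/10) = 0.1100, and (29−15)/(15−5) = 1.4000.
0.1100 < 1.4000, so cooperation is not sustainable.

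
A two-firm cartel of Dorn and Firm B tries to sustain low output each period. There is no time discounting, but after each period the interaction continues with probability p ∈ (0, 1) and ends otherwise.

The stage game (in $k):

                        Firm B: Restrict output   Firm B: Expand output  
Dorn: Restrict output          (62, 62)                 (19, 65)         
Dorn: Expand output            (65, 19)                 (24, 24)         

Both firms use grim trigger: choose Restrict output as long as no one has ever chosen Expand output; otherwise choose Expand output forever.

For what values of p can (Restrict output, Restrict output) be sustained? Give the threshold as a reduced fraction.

Expected cooperation value is 62 + p·62 + p²·62 + … = 62/(1−p); deviation gives 65 + p·24/(1−p).
62 ≥ 65(1−p) + 24p ⇒ 41p ≥ 3 ⇒ p ≥ 3/41.

3/41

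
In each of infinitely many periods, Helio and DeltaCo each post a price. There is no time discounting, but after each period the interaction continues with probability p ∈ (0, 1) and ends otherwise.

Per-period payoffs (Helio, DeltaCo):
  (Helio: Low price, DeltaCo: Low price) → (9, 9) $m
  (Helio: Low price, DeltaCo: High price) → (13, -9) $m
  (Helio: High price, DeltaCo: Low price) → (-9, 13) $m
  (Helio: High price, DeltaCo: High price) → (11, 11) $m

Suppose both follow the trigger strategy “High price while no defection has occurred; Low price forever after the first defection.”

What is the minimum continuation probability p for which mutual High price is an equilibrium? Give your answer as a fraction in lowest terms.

1/2

Expected cooperation value is 11 + p·11 + p²·11 + … = 11/(1−p); deviation gives 13 + p·9/(1−p).
11 ≥ 13(1−p) + 9p ⇒ 4p ≥ 2 ⇒ p ≥ 2/4 = 1/2.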